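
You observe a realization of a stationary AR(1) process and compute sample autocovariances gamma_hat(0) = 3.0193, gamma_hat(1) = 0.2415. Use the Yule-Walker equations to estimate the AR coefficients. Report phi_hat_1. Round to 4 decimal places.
\hat\phi_{1} = 0.0800

The Yule-Walker equations for an AR(p) process read, in matrix form,
  Gamma_p phi = r_p,   with   (Gamma_p)_{ij} = gamma(|i - j|),
                       (r_p)_i = gamma(i),   i,j = 1..p.
Substitute the sample gammas (Toeplitz matrix and right-hand side of size 1):
  Gamma_p = [[3.0193]]
  r_p     = [0.2415]
With p = 1 this is the single equation gamma(0) phi_1 = gamma(1):
  phi_hat_1 = gamma(1) / gamma(0) = 0.2415 / 3.0193 = 0.0800.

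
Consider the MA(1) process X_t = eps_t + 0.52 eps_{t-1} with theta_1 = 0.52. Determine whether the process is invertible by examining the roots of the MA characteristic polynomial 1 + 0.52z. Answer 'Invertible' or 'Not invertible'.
\text{Invertible}

The MA(q) characteristic polynomial is P(z) = 1 + 0.52z.
Invertibility requires all roots to lie outside the unit circle, i.e. |z| > 1 for every root.
This is linear in z: 1 + (0.52) z = 0  =>  z = -1/(0.52) = -1.923077,  |z| = 1.923077.
Moduli of all roots: 1.9231.
All moduli strictly greater than 1? Yes.
Verdict: Invertible.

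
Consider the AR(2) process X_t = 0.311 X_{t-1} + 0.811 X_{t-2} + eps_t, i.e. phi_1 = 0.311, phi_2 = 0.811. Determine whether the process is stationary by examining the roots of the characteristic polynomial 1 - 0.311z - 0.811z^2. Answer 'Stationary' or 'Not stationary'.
\text{Not stationary}

The AR(p) characteristic polynomial is P(z) = 1 - 0.311z - 0.811z^2.
Stationarity requires all roots to lie outside the unit circle, i.e. |z| > 1 for every root.
Set 1 + (-0.311) z + (-0.811) z^2 = 0, i.e. a z^2 + b z + c = 0 with a = -0.811, b = -0.311, c = 1.
Discriminant D = b^2 - 4ac = (-0.311)^2 - 4*(-0.811)*1 = 0.096721 - (-3.244) = 3.340721.
D >= 0, so the roots are real: z = (-b +/- sqrt(D)) / (2a) = (0.311 +/- 1.827764) / (-1.622).
  z_1 = (0.311 + 1.827764) / (-1.622) = -1.3186,   |z_1| = 1.3186.
  z_2 = (0.311 - 1.827764) / (-1.622) = 0.9351,   |z_2| = 0.9351.
Moduli of all roots: 1.3186, 0.9351.
All moduli strictly greater than 1? No.
Verdict: Not stationary.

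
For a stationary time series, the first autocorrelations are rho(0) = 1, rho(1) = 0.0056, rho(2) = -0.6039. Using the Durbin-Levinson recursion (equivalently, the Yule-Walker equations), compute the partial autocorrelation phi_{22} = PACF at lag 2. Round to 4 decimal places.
\phi_{22} = -0.6040

The PACF at lag k is phi_{kk}, the last component of the solution
to the Yule-Walker system G_k phi = r_k where
  (G_k)_{ij} = rho(|i - j|), (r_k)_i = rho(i), i,j = 1..k.
Equivalently, Durbin-Levinson gives phi_{kk} iteratively:
  phi_{11} = rho(1)
  phi_{kk} = [rho(k) - sum_{j=1..k-1} phi_{k-1,j} rho(k-j)]
            / [1 - sum_{j=1..k-1} phi_{k-1,j} rho(j)],
  phi_{k,j} = phi_{k-1,j} - phi_{kk} phi_{k-1,k-j},  j = 1..k-1.
Step k = 1:
  phi_11 = rho(1) = 0.0056.
Step k = 2:
  phi_22 = [rho(2) - phi_11 rho(1)] / [1 - phi_11 rho(1)] = [-0.6039 - (0.0056)(0.0056)] / [1 - (0.0056)(0.0056)]
         = -0.60393136 / 0.99996864 = -0.604.
Therefore phi_{22} = -0.6040.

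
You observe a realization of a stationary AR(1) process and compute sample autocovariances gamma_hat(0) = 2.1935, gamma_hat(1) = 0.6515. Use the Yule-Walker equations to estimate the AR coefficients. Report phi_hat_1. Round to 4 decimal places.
\hat\phi_{1} = 0.2970

The Yule-Walker equations for an AR(p) process read, in matrix form,
  Gamma_p phi = r_p,   with   (Gamma_p)_{ij} = gamma(|i - j|),
                       (r_p)_i = gamma(i),   i,j = 1..p.
Substitute the sample gammas (Toeplitz matrix and right-hand side of size 1):
  Gamma_p = [[2.1935]]
  r_p     = [0.6515]
With p = 1 this is the single equation gamma(0) phi_1 = gamma(1):
  phi_hat_1 = gamma(1) / gamma(0) = 0.6515 / 2.1935 = 0.2970.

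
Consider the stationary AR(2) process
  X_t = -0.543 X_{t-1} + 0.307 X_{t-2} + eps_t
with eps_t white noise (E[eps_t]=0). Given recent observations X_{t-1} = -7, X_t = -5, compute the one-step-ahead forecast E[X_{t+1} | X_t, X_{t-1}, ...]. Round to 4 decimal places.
E[X_{t+1} \mid \mathcal F_t] = 0.5660

For an AR(p) model X_t = c + sum_i phi_i X_{t-i} + eps_t, the
one-step-ahead conditional mean is
  E[X_{t+1} | X_t, ...] = c + sum_i phi_i X_{t+1-i}.
Substitute known values:
  E[X_{t+1} | ...] = (-0.543) * (-5) + (0.307) * (-7)
                   = 0.5660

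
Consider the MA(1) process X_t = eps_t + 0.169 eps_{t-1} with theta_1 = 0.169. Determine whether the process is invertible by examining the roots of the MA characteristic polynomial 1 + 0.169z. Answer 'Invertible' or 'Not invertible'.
\text{Invertible}

The MA(q) characteristic polynomial is P(z) = 1 + 0.169z.
Invertibility requires all roots to lie outside the unit circle, i.e. |z| > 1 for every root.
This is linear in z: 1 + (0.169) z = 0  =>  z = -1/(0.169) = -5.91716,  |z| = 5.91716.
Moduli of all roots: 5.9172.
All moduli strictly greater than 1? Yes.
Verdict: Invertible.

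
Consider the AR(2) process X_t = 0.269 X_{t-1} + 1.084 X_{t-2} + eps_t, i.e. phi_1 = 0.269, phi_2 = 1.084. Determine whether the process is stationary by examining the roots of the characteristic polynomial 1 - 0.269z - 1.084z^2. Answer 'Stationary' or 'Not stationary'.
\text{Not stationary}

The AR(p) characteristic polynomial is P(z) = 1 - 0.269z - 1.084z^2.
Stationarity requires all roots to lie outside the unit circle, i.e. |z| > 1 for every root.
Set 1 + (-0.269) z + (-1.084) z^2 = 0, i.e. a z^2 + b z + c = 0 with a = -1.084, b = -0.269, c = 1.
Discriminant D = b^2 - 4ac = (-0.269)^2 - 4*(-1.084)*1 = 0.072361 - (-4.336) = 4.408361.
D >= 0, so the roots are real: z = (-b +/- sqrt(D)) / (2a) = (0.269 +/- 2.09961) / (-2.168).
  z_1 = (0.269 + 2.09961) / (-2.168) = -1.0925,   |z_1| = 1.0925.
  z_2 = (0.269 - 2.09961) / (-2.168) = 0.8444,   |z_2| = 0.8444.
Moduli of all roots: 1.0925, 0.8444.
All moduli strictly greater than 1? No.
Verdict: Not stationary.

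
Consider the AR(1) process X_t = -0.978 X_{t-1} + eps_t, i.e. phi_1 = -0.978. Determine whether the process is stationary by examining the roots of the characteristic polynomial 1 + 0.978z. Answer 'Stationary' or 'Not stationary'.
\text{Stationary}

The AR(p) characteristic polynomial is P(z) = 1 + 0.978z.
Stationarity requires all roots to lie outside the unit circle, i.e. |z| > 1 for every root.
This is linear in z: 1 + (0.978) z = 0  =>  z = -1/(0.978) = -1.022495,  |z| = 1.022495.
Moduli of all roots: 1.0225.
All moduli strictly greater than 1? Yes.
Verdict: Stationary.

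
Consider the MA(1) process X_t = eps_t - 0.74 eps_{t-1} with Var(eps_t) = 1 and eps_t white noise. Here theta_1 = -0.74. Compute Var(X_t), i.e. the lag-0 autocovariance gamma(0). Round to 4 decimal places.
\gamma(0) = 1.5476

For an MA(q) process X_t = eps_t + sum_i theta_i eps_{t-i} with
Var(eps_t) = sigma^2, the variance is
  gamma(0) = sigma^2 * (1 + sum_i theta_i^2).
  sum_i theta_i^2 = (-0.74)^2 = 0.5476.
  gamma(0) = 1 * (1 + 0.5476) = 1 * 1.5476 = 1.5476.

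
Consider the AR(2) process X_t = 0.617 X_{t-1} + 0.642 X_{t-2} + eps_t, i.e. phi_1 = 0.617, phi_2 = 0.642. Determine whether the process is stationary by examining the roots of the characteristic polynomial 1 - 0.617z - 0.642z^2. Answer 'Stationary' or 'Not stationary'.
\text{Not stationary}

The AR(p) characteristic polynomial is P(z) = 1 - 0.617z - 0.642z^2.
Stationarity requires all roots to lie outside the unit circle, i.e. |z| > 1 for every root.
Set 1 + (-0.617) z + (-0.642) z^2 = 0, i.e. a z^2 + b z + c = 0 with a = -0.642, b = -0.617, c = 1.
Discriminant D = b^2 - 4ac = (-0.617)^2 - 4*(-0.642)*1 = 0.380689 - (-2.568) = 2.948689.
D >= 0, so the roots are real: z = (-b +/- sqrt(D)) / (2a) = (0.617 +/- 1.717175) / (-1.284).
  z_1 = (0.617 + 1.717175) / (-1.284) = -1.8179,   |z_1| = 1.8179.
  z_2 = (0.617 - 1.717175) / (-1.284) = 0.8568,   |z_2| = 0.8568.
Moduli of all roots: 1.8179, 0.8568.
All moduli strictly greater than 1? No.
Verdict: Not stationary.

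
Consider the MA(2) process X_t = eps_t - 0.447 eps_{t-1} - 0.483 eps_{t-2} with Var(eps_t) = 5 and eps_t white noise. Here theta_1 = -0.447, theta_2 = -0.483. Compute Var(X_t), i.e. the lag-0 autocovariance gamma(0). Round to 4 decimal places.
\gamma(0) = 7.1655

For an MA(q) process X_t = eps_t + sum_i theta_i eps_{t-i} with
Var(eps_t) = sigma^2, the variance is
  gamma(0) = sigma^2 * (1 + sum_i theta_i^2).
  sum_i theta_i^2 = (-0.447)^2 + (-0.483)^2 = 0.199809 + 0.233289 = 0.433098.
  gamma(0) = 5 * (1 + 0.433098) = 5 * 1.433098 = 7.16549, which rounds to 7.1655.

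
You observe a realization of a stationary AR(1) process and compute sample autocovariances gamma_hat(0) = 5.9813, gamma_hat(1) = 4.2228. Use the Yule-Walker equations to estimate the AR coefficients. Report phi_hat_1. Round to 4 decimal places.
\hat\phi_{1} = 0.7060

The Yule-Walker equations for an AR(p) process read, in matrix form,
  Gamma_p phi = r_p,   with   (Gamma_p)_{ij} = gamma(|i - j|),
                       (r_p)_i = gamma(i),   i,j = 1..p.
Substitute the sample gammas (Toeplitz matrix and right-hand side of size 1):
  Gamma_p = [[5.9813]]
  r_p     = [4.2228]
With p = 1 this is the single equation gamma(0) phi_1 = gamma(1):
  phi_hat_1 = gamma(1) / gamma(0) = 4.2228 / 5.9813 = 0.7060.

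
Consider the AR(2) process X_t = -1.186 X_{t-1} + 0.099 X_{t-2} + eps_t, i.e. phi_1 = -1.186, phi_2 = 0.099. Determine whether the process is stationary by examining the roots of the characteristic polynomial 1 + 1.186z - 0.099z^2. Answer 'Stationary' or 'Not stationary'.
\text{Not stationary}

The AR(p) characteristic polynomial is P(z) = 1 + 1.186z - 0.099z^2.
Stationarity requires all roots to lie outside the unit circle, i.e. |z| > 1 for every root.
Set 1 + (1.186) z + (-0.099) z^2 = 0, i.e. a z^2 + b z + c = 0 with a = -0.099, b = 1.186, c = 1.
Discriminant D = b^2 - 4ac = (1.186)^2 - 4*(-0.099)*1 = 1.406596 - (-0.396) = 1.802596.
D >= 0, so the roots are real: z = (-b +/- sqrt(D)) / (2a) = (-1.186 +/- 1.342608) / (-0.198).
  z_1 = (-1.186 + 1.342608) / (-0.198) = -0.7909,   |z_1| = 0.7909.
  z_2 = (-1.186 - 1.342608) / (-0.198) = 12.7707,   |z_2| = 12.7707.
Moduli of all roots: 0.7909, 12.7707.
All moduli strictly greater than 1? No.
Verdict: Not stationary.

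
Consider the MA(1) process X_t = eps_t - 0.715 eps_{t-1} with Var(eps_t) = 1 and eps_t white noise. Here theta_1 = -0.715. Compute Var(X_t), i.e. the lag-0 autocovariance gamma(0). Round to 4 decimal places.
\gamma(0) = 1.5112

For an MA(q) process X_t = eps_t + sum_i theta_i eps_{t-i} with
Var(eps_t) = sigma^2, the variance is
  gamma(0) = sigma^2 * (1 + sum_i theta_i^2).
  sum_i theta_i^2 = (-0.715)^2 = 0.511225.
  gamma(0) = 1 * (1 + 0.511225) = 1 * 1.511225 = 1.511225, which rounds to 1.5112.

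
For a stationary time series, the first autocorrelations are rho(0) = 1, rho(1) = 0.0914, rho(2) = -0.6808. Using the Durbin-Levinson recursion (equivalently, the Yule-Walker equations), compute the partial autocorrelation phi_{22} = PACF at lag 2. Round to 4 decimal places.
\phi_{22} = -0.6950

The PACF at lag k is phi_{kk}, the last component of the solution
to the Yule-Walker system G_k phi = r_k where
  (G_k)_{ij} = rho(|i - j|), (r_k)_i = rho(i), i,j = 1..k.
Equivalently, Durbin-Levinson gives phi_{kk} iteratively:
  phi_{11} = rho(1)
  phi_{kk} = [rho(k) - sum_{j=1..k-1} phi_{k-1,j} rho(k-j)]
            / [1 - sum_{j=1..k-1} phi_{k-1,j} rho(j)],
  phi_{k,j} = phi_{k-1,j} - phi_{kk} phi_{k-1,k-j},  j = 1..k-1.
Step k = 1:
  phi_11 = rho(1) = 0.0914.
Step k = 2:
  phi_22 = [rho(2) - phi_11 rho(1)] / [1 - phi_11 rho(1)] = [-0.6808 - (0.0914)(0.0914)] / [1 - (0.0914)(0.0914)]
         = -0.68915396 / 0.99164604 = -0.695.
Therefore phi_{22} = -0.6950.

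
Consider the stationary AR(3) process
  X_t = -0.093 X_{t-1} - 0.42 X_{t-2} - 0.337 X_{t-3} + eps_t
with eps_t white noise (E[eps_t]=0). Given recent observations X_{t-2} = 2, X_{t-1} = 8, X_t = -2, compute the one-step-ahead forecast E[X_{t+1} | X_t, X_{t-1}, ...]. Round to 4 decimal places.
E[X_{t+1} \mid \mathcal F_t] = -3.8480

For an AR(p) model X_t = c + sum_i phi_i X_{t-i} + eps_t, the
one-step-ahead conditional mean is
  E[X_{t+1} | X_t, ...] = c + sum_i phi_i X_{t+1-i}.
Substitute known values:
  E[X_{t+1} | ...] = (-0.093) * (-2) + (-0.42) * (8) + (-0.337) * (2)
                   = -3.8480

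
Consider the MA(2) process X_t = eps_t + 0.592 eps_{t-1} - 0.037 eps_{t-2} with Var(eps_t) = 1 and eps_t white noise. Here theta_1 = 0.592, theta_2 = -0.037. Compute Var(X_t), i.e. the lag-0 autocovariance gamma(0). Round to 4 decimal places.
\gamma(0) = 1.3518

For an MA(q) process X_t = eps_t + sum_i theta_i eps_{t-i} with
Var(eps_t) = sigma^2, the variance is
  gamma(0) = sigma^2 * (1 + sum_i theta_i^2).
  sum_i theta_i^2 = (0.592)^2 + (-0.037)^2 = 0.350464 + 0.001369 = 0.351833.
  gamma(0) = 1 * (1 + 0.351833) = 1 * 1.351833 = 1.351833, which rounds to 1.3518.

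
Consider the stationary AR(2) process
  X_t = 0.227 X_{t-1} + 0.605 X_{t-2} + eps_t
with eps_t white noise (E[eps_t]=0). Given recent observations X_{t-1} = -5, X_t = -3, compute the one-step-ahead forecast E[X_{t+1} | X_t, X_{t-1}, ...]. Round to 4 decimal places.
E[X_{t+1} \mid \mathcal F_t] = -3.7060

For an AR(p) model X_t = c + sum_i phi_i X_{t-i} + eps_t, the
one-step-ahead conditional mean is
  E[X_{t+1} | X_t, ...] = c + sum_i phi_i X_{t+1-i}.
Substitute known values:
  E[X_{t+1} | ...] = (0.227) * (-3) + (0.605) * (-5)
                   = -3.7060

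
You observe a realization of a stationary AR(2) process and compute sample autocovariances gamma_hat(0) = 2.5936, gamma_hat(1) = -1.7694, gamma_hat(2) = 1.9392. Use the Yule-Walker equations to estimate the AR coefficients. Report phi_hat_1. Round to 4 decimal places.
\hat\phi_{1} = -0.3220

The Yule-Walker equations for an AR(p) process read, in matrix form,
  Gamma_p phi = r_p,   with   (Gamma_p)_{ij} = gamma(|i - j|),
                       (r_p)_i = gamma(i),   i,j = 1..p.
Substitute the sample gammas (Toeplitz matrix and right-hand side of size 2):
  Gamma_p = [[2.5936, -1.7694], [-1.7694, 2.5936]]
  r_p     = [-1.7694, 1.9392]
Written out:
  2.5936 phi_1 - 1.7694 phi_2 = -1.7694
  -1.7694 phi_1 + 2.5936 phi_2 = 1.9392
Solve by Cramer's rule:
  det = gamma(0)^2 - gamma(1)^2 = (2.5936)^2 - (-1.7694)^2 = 6.72676096 - 3.13077636 = 3.5959846
  phi_hat_1 = [gamma(1) gamma(0) - gamma(1) gamma(2)] / det = [(-1.7694)(2.5936) - (-1.7694)(1.9392)] / 3.5959846 = -1.15789536 / 3.5959846 = -0.322
  phi_hat_2 = [gamma(0) gamma(2) - gamma(1)^2] / det = [(2.5936)(1.9392) - (-1.7694)^2] / 3.5959846 = 1.89873276 / 3.5959846 = 0.528
So phi_hat = [-0.3220, 0.5280].
Therefore phi_hat_1 = -0.3220.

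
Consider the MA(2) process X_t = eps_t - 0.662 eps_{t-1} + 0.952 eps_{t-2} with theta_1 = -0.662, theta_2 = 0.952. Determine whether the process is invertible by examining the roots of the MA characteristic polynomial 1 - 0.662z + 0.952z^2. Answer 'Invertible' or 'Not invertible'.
\text{Invertible}

The MA(q) characteristic polynomial is P(z) = 1 - 0.662z + 0.952z^2.
Invertibility requires all roots to lie outside the unit circle, i.e. |z| > 1 for every root.
Set 1 + (-0.662) z + (0.952) z^2 = 0, i.e. a z^2 + b z + c = 0 with a = 0.952, b = -0.662, c = 1.
Discriminant D = b^2 - 4ac = (-0.662)^2 - 4*(0.952)*1 = 0.438244 - (3.808) = -3.369756.
D < 0, so the roots are the complex-conjugate pair z = (-b +/- i sqrt(-D)) / (2a) = 0.3477 +/- 0.9641i.
For a conjugate pair |z|^2 = z * conj(z) = (product of roots) = c/a = 1/(0.952) = 1.05042, so |z| = sqrt(1.05042) = 1.0249 for both roots.
Moduli of all roots: 1.0249, 1.0249.
All moduli strictly greater than 1? Yes.
Verdict: Invertible.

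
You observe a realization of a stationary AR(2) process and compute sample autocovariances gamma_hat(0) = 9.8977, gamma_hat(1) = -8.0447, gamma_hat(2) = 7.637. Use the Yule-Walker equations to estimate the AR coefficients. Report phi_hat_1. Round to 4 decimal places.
\hat\phi_{1} = -0.5470

The Yule-Walker equations for an AR(p) process read, in matrix form,
  Gamma_p phi = r_p,   with   (Gamma_p)_{ij} = gamma(|i - j|),
                       (r_p)_i = gamma(i),   i,j = 1..p.
Substitute the sample gammas (Toeplitz matrix and right-hand side of size 2):
  Gamma_p = [[9.8977, -8.0447], [-8.0447, 9.8977]]
  r_p     = [-8.0447, 7.637]
Written out:
  9.8977 phi_1 - 8.0447 phi_2 = -8.0447
  -8.0447 phi_1 + 9.8977 phi_2 = 7.637
Solve by Cramer's rule:
  det = gamma(0)^2 - gamma(1)^2 = (9.8977)^2 - (-8.0447)^2 = 97.96446529 - 64.71719809 = 33.2472672
  phi_hat_1 = [gamma(1) gamma(0) - gamma(1) gamma(2)] / det = [(-8.0447)(9.8977) - (-8.0447)(7.637)] / 33.2472672 = -18.18665329 / 33.2472672 = -0.547
  phi_hat_2 = [gamma(0) gamma(2) - gamma(1)^2] / det = [(9.8977)(7.637) - (-8.0447)^2] / 33.2472672 = 10.87153681 / 33.2472672 = 0.327
So phi_hat = [-0.5470, 0.3270].
Therefore phi_hat_1 = -0.5470.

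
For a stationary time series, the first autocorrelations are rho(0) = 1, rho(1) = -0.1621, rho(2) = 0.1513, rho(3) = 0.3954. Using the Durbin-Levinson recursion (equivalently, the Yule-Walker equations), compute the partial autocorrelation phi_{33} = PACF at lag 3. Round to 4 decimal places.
\phi_{33} = 0.4569

The PACF at lag k is phi_{kk}, the last component of the solution
to the Yule-Walker system G_k phi = r_k where
  (G_k)_{ij} = rho(|i - j|), (r_k)_i = rho(i), i,j = 1..k.
Equivalently, Durbin-Levinson gives phi_{kk} iteratively:
  phi_{11} = rho(1)
  phi_{kk} = [rho(k) - sum_{j=1..k-1} phi_{k-1,j} rho(k-j)]
            / [1 - sum_{j=1..k-1} phi_{k-1,j} rho(j)],
  phi_{k,j} = phi_{k-1,j} - phi_{kk} phi_{k-1,k-j},  j = 1..k-1.
Step k = 1:
  phi_11 = rho(1) = -0.1621.
Step k = 2:
  phi_22 = [rho(2) - phi_11 rho(1)] / [1 - phi_11 rho(1)] = [0.1513 - (-0.1621)(-0.1621)] / [1 - (-0.1621)(-0.1621)]
         = 0.12502359 / 0.97372359 = 0.128397.
  Update: phi_21 = phi_11 - phi_22 phi_11 = -0.1621 - (0.128397)(-0.1621) = -0.141287.
Step k = 3:
  phi_33 = [rho(3) - phi_21 rho(2) - phi_22 rho(1)] / [1 - phi_21 rho(1) - phi_22 rho(2)]
    numerator   = 0.3954 - (-0.141287)(0.1513) - (0.128397)(-0.1621) = 0.43758991
    denominator = 1 - (-0.141287)(-0.1621) - (0.128397)(0.1513) = 0.95767088
  phi_33 = 0.43758991 / 0.95767088 = 0.4569.
Therefore phi_{33} = 0.4569.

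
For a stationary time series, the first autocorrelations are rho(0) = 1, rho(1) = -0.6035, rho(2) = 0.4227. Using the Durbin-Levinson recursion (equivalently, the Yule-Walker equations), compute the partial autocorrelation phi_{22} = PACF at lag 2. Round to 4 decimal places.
\phi_{22} = 0.0920

The PACF at lag k is phi_{kk}, the last component of the solution
to the Yule-Walker system G_k phi = r_k where
  (G_k)_{ij} = rho(|i - j|), (r_k)_i = rho(i), i,j = 1..k.
Equivalently, Durbin-Levinson gives phi_{kk} iteratively:
  phi_{11} = rho(1)
  phi_{kk} = [rho(k) - sum_{j=1..k-1} phi_{k-1,j} rho(k-j)]
            / [1 - sum_{j=1..k-1} phi_{k-1,j} rho(j)],
  phi_{k,j} = phi_{k-1,j} - phi_{kk} phi_{k-1,k-j},  j = 1..k-1.
Step k = 1:
  phi_11 = rho(1) = -0.6035.
Step k = 2:
  phi_22 = [rho(2) - phi_11 rho(1)] / [1 - phi_11 rho(1)] = [0.4227 - (-0.6035)(-0.6035)] / [1 - (-0.6035)(-0.6035)]
         = 0.05848775 / 0.63578775 = 0.092.
Therefore phi_{22} = 0.0920.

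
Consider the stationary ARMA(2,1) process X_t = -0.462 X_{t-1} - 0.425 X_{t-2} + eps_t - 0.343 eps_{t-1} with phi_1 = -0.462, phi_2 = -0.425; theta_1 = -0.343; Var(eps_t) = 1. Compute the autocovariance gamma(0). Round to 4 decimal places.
\gamma(0) = 1.8276

Multiply the model equation by X_{t-k} and take expectations. With theta_0 = psi_0 = 1 and psi_j the MA(infinity) weights, this gives
  gamma(k) - sum_i phi_i gamma(k-i) = c_k,
  c_k = sigma^2 * sum_{j=k..q} theta_j psi_{j-k}   (c_k = 0 for k > q),
using gamma(-m) = gamma(m).
psi-weights needed (psi_j = theta_j + sum_i phi_i psi_{j-i}):
  psi_1 = theta_1 + phi_1 = -0.343 + (-0.462) = -0.805
Right-hand sides:
  c_0 = sigma^2 (1 + theta_1 psi_1) = 1 * (1 + (-0.343)(-0.805)) = 1 * 1.276115 = 1.276115
  c_1 = sigma^2 theta_1 = 1 * (-0.343) = -0.343
  c_2 = 0
Equations for k = 0, 1, 2 (AR order 2, c_2 = 0):
  (E0) gamma(0) = phi_1 gamma(1) + phi_2 gamma(2) + c_0
  (E1) gamma(1) = phi_1 gamma(0) + phi_2 gamma(1) + c_1
  (E2) gamma(2) = phi_1 gamma(1) + phi_2 gamma(0)
From (E1): gamma(1) = A gamma(0) + B with
  A = phi_1 / (1 - phi_2) = -0.462 / 1.425 = -0.324211,   B = c_1 / (1 - phi_2) = -0.343 / 1.425 = -0.240702.
Insert (E2) into (E0): gamma(0) (1 - phi_2^2) = phi_1 (1 + phi_2) gamma(1) + c_0.
  phi_1 (1 + phi_2) = (-0.462)(0.575) = -0.26565,   1 - phi_2^2 = 0.819375.
Replace gamma(1) by A gamma(0) + B and collect gamma(0):
  gamma(0) [0.819375 - (-0.26565)(-0.324211)] = (-0.26565)(-0.240702) + 1.276115
  gamma(0) * 0.733248 = 1.340057
  gamma(0) = 1.340057 / 0.733248 = 1.827563.
Therefore gamma(0) = 1.8276 (to 4 decimal places).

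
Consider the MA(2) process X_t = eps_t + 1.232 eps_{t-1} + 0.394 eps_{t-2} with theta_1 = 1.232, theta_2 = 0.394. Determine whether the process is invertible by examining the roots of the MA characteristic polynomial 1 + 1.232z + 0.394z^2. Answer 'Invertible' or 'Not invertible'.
\text{Invertible}

The MA(q) characteristic polynomial is P(z) = 1 + 1.232z + 0.394z^2.
Invertibility requires all roots to lie outside the unit circle, i.e. |z| > 1 for every root.
Set 1 + (1.232) z + (0.394) z^2 = 0, i.e. a z^2 + b z + c = 0 with a = 0.394, b = 1.232, c = 1.
Discriminant D = b^2 - 4ac = (1.232)^2 - 4*(0.394)*1 = 1.517824 - (1.576) = -0.058176.
D < 0, so the roots are the complex-conjugate pair z = (-b +/- i sqrt(-D)) / (2a) = -1.5635 +/- 0.3061i.
For a conjugate pair |z|^2 = z * conj(z) = (product of roots) = c/a = 1/(0.394) = 2.538071, so |z| = sqrt(2.538071) = 1.5931 for both roots.
Moduli of all roots: 1.5931, 1.5931.
All moduli strictly greater than 1? Yes.
Verdict: Invertible.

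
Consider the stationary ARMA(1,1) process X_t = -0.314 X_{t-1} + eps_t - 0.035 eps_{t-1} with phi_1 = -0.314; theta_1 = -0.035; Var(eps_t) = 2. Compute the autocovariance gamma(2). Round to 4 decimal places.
\gamma(2) = 0.2458

Multiply the model equation by X_{t-k} and take expectations. With theta_0 = psi_0 = 1 and psi_j the MA(infinity) weights, this gives
  gamma(k) - sum_i phi_i gamma(k-i) = c_k,
  c_k = sigma^2 * sum_{j=k..q} theta_j psi_{j-k}   (c_k = 0 for k > q),
using gamma(-m) = gamma(m).
psi-weights needed (psi_j = theta_j + sum_i phi_i psi_{j-i}):
  psi_1 = theta_1 + phi_1 = -0.035 + (-0.314) = -0.349
Right-hand sides:
  c_0 = sigma^2 (1 + theta_1 psi_1) = 2 * (1 + (-0.035)(-0.349)) = 2 * 1.012215 = 2.02443
  c_1 = sigma^2 theta_1 = 2 * (-0.035) = -0.07
  c_2 = 0
Equations for k = 0 and k = 1 (AR order 1):
  gamma(0) = phi_1 gamma(1) + c_0
  gamma(1) = phi_1 gamma(0) + c_1
Substituting the second into the first: gamma(0) (1 - phi_1^2) = c_0 + phi_1 c_1, so
  gamma(0) = (c_0 + phi_1 c_1) / (1 - phi_1^2) = (2.02443 + (-0.314)(-0.07)) / (1 - (-0.314)^2) = 2.04641 / 0.901404 = 2.270247.
  gamma(1) = phi_1 gamma(0) + c_1 = (-0.314)(2.270247) + (-0.07) = -0.782858.
For k = 2 (> q): gamma(2) = phi_1 gamma(1) = (-0.314)(-0.782858) = 0.245817.
Therefore gamma(2) = 0.2458 (to 4 decimal places).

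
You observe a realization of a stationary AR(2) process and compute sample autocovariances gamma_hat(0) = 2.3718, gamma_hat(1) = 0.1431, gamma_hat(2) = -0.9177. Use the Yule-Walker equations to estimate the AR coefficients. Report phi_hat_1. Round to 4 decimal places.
\hat\phi_{1} = 0.0840

The Yule-Walker equations for an AR(p) process read, in matrix form,
  Gamma_p phi = r_p,   with   (Gamma_p)_{ij} = gamma(|i - j|),
                       (r_p)_i = gamma(i),   i,j = 1..p.
Substitute the sample gammas (Toeplitz matrix and right-hand side of size 2):
  Gamma_p = [[2.3718, 0.1431], [0.1431, 2.3718]]
  r_p     = [0.1431, -0.9177]
Written out:
  2.3718 phi_1 + 0.1431 phi_2 = 0.1431
  0.1431 phi_1 + 2.3718 phi_2 = -0.9177
Solve by Cramer's rule:
  det = gamma(0)^2 - gamma(1)^2 = (2.3718)^2 - (0.1431)^2 = 5.62543524 - 0.02047761 = 5.60495763
  phi_hat_1 = [gamma(1) gamma(0) - gamma(1) gamma(2)] / det = [(0.1431)(2.3718) - (0.1431)(-0.9177)] / 5.60495763 = 0.47072745 / 5.60495763 = 0.084
  phi_hat_2 = [gamma(0) gamma(2) - gamma(1)^2] / det = [(2.3718)(-0.9177) - (0.1431)^2] / 5.60495763 = -2.19707847 / 5.60495763 = -0.392
So phi_hat = [0.0840, -0.3920].
Therefore phi_hat_1 = 0.0840.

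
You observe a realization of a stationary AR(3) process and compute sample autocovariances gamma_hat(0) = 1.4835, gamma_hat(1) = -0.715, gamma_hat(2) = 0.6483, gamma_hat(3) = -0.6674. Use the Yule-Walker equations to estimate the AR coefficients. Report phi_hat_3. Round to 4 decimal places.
\hat\phi_{3} = -0.2340

The Yule-Walker equations for an AR(p) process read, in matrix form,
  Gamma_p phi = r_p,   with   (Gamma_p)_{ij} = gamma(|i - j|),
                       (r_p)_i = gamma(i),   i,j = 1..p.
Substitute the sample gammas (Toeplitz matrix and right-hand side of size 3):
  Gamma_p = [[1.4835, -0.715, 0.6483], [-0.715, 1.4835, -0.715], [0.6483, -0.715, 1.4835]]
  r_p     = [-0.715, 0.6483, -0.6674]
Written out (R1..R3):
  (R1) 1.4835 phi_1 - 0.715 phi_2 + 0.6483 phi_3 = -0.715
  (R2) -0.715 phi_1 + 1.4835 phi_2 - 0.715 phi_3 = 0.6483
  (R3) 0.6483 phi_1 - 0.715 phi_2 + 1.4835 phi_3 = -0.6674
Gaussian elimination:
  R2 <- R2 - (-0.715/1.4835) R1 = R2 - (-0.481968) R1:  1.138893 phi_2 - 0.40254 phi_3 = 0.303693
  R3 <- R3 - (0.6483/1.4835) R1 = R3 - (0.437007) R1:  -0.40254 phi_2 + 1.200188 phi_3 = -0.35494
  R3 <- R3 - (-0.40254/1.138893) R2 = R3 - (-0.353449) R2:  1.057911 phi_3 = -0.2476
Back-substitution:
  phi_hat_3 = -0.2476 / 1.057911 = -0.234046
  phi_hat_2 = (0.303693 - (-0.40254)(-0.234046)) / 1.138893 = 0.183933
  phi_hat_1 = (-0.715 - (-0.715)(0.183933) - (0.6483)(-0.234046)) / 1.4835 = -0.291039
So phi_hat = [-0.2910, 0.1839, -0.2340].
Therefore phi_hat_3 = -0.2340.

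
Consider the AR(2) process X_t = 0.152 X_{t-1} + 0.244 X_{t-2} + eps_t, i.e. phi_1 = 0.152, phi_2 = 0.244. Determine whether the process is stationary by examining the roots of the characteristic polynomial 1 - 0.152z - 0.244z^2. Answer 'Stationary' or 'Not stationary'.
\text{Stationary}

The AR(p) characteristic polynomial is P(z) = 1 - 0.152z - 0.244z^2.
Stationarity requires all roots to lie outside the unit circle, i.e. |z| > 1 for every root.
Set 1 + (-0.152) z + (-0.244) z^2 = 0, i.e. a z^2 + b z + c = 0 with a = -0.244, b = -0.152, c = 1.
Discriminant D = b^2 - 4ac = (-0.152)^2 - 4*(-0.244)*1 = 0.023104 - (-0.976) = 0.999104.
D >= 0, so the roots are real: z = (-b +/- sqrt(D)) / (2a) = (0.152 +/- 0.999552) / (-0.488).
  z_1 = (0.152 + 0.999552) / (-0.488) = -2.3597,   |z_1| = 2.3597.
  z_2 = (0.152 - 0.999552) / (-0.488) = 1.7368,   |z_2| = 1.7368.
Moduli of all roots: 2.3597, 1.7368.
All moduli strictly greater than 1? Yes.
Verdict: Stationary.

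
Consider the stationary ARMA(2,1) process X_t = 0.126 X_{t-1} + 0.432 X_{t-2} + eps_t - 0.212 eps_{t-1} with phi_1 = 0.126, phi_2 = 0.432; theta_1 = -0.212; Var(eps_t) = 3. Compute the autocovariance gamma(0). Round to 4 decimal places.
\gamma(0) = 3.6887

Multiply the model equation by X_{t-k} and take expectations. With theta_0 = psi_0 = 1 and psi_j the MA(infinity) weights, this gives
  gamma(k) - sum_i phi_i gamma(k-i) = c_k,
  c_k = sigma^2 * sum_{j=k..q} theta_j psi_{j-k}   (c_k = 0 for k > q),
using gamma(-m) = gamma(m).
psi-weights needed (psi_j = theta_j + sum_i phi_i psi_{j-i}):
  psi_1 = theta_1 + phi_1 = -0.212 + (0.126) = -0.086
Right-hand sides:
  c_0 = sigma^2 (1 + theta_1 psi_1) = 3 * (1 + (-0.212)(-0.086)) = 3 * 1.018232 = 3.054696
  c_1 = sigma^2 theta_1 = 3 * (-0.212) = -0.636
  c_2 = 0
Equations for k = 0, 1, 2 (AR order 2, c_2 = 0):
  (E0) gamma(0) = phi_1 gamma(1) + phi_2 gamma(2) + c_0
  (E1) gamma(1) = phi_1 gamma(0) + phi_2 gamma(1) + c_1
  (E2) gamma(2) = phi_1 gamma(1) + phi_2 gamma(0)
From (E1): gamma(1) = A gamma(0) + B with
  A = phi_1 / (1 - phi_2) = 0.126 / 0.568 = 0.221831,   B = c_1 / (1 - phi_2) = -0.636 / 0.568 = -1.119718.
Insert (E2) into (E0): gamma(0) (1 - phi_2^2) = phi_1 (1 + phi_2) gamma(1) + c_0.
  phi_1 (1 + phi_2) = (0.126)(1.432) = 0.180432,   1 - phi_2^2 = 0.813376.
Replace gamma(1) by A gamma(0) + B and collect gamma(0):
  gamma(0) [0.813376 - (0.180432)(0.221831)] = (0.180432)(-1.119718) + 3.054696
  gamma(0) * 0.773351 = 2.852663
  gamma(0) = 2.852663 / 0.773351 = 3.688706.
Therefore gamma(0) = 3.6887 (to 4 decimal places).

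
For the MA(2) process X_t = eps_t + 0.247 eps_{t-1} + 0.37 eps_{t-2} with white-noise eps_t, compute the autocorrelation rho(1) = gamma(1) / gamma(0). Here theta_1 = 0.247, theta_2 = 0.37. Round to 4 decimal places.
\rho(1) = 0.2825

For an MA(q) process with theta_0 = 1, the autocovariance is
  gamma(k) = sigma^2 * sum_{i=0..q-k} theta_i * theta_{i+k},
and rho(k) = gamma(k) / gamma(0). Sigma^2 cancels.
  numerator   = (1)*(0.247) + (0.247)*(0.37) = 0.33839.
  denominator = (1)^2 + (0.247)^2 + (0.37)^2 = 1.197909.
  rho(1) = 0.33839 / 1.197909 = 0.2825.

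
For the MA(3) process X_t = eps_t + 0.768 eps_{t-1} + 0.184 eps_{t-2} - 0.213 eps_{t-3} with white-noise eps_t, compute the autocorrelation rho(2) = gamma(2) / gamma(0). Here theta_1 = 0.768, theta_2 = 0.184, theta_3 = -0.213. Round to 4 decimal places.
\rho(2) = 0.0122

For an MA(q) process with theta_0 = 1, the autocovariance is
  gamma(k) = sigma^2 * sum_{i=0..q-k} theta_i * theta_{i+k},
and rho(k) = gamma(k) / gamma(0). Sigma^2 cancels.
  numerator   = (1)*(0.184) + (0.768)*(-0.213) = 0.020416.
  denominator = (1)^2 + (0.768)^2 + (0.184)^2 + (-0.213)^2 = 1.669049.
  rho(2) = 0.020416 / 1.669049 = 0.0122.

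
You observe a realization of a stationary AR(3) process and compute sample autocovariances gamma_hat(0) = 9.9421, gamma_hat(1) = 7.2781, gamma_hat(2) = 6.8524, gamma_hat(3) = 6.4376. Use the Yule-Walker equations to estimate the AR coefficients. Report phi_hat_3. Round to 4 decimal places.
\hat\phi_{3} = 0.1640

The Yule-Walker equations for an AR(p) process read, in matrix form,
  Gamma_p phi = r_p,   with   (Gamma_p)_{ij} = gamma(|i - j|),
                       (r_p)_i = gamma(i),   i,j = 1..p.
Substitute the sample gammas (Toeplitz matrix and right-hand side of size 3):
  Gamma_p = [[9.9421, 7.2781, 6.8524], [7.2781, 9.9421, 7.2781], [6.8524, 7.2781, 9.9421]]
  r_p     = [7.2781, 6.8524, 6.4376]
Written out (R1..R3):
  (R1) 9.9421 phi_1 + 7.2781 phi_2 + 6.8524 phi_3 = 7.2781
  (R2) 7.2781 phi_1 + 9.9421 phi_2 + 7.2781 phi_3 = 6.8524
  (R3) 6.8524 phi_1 + 7.2781 phi_2 + 9.9421 phi_3 = 6.4376
Gaussian elimination:
  R2 <- R2 - (7.2781/9.9421) R1 = R2 - (0.732049) R1:  4.614177 phi_2 + 2.26181 phi_3 = 1.524477
  R3 <- R3 - (6.8524/9.9421) R1 = R3 - (0.689231) R1:  2.26181 phi_2 + 5.219216 phi_3 = 1.42131
  R3 <- R3 - (2.26181/4.614177) R2 = R3 - (0.490187) R2:  4.110506 phi_3 = 0.674031
Back-substitution:
  phi_hat_3 = 0.674031 / 4.110506 = 0.163978
  phi_hat_2 = (1.524477 - (2.26181)(0.163978)) / 4.614177 = 0.25001
  phi_hat_1 = (7.2781 - (7.2781)(0.25001) - (6.8524)(0.163978)) / 9.9421 = 0.436011
So phi_hat = [0.4360, 0.2500, 0.1640].
Therefore phi_hat_3 = 0.1640.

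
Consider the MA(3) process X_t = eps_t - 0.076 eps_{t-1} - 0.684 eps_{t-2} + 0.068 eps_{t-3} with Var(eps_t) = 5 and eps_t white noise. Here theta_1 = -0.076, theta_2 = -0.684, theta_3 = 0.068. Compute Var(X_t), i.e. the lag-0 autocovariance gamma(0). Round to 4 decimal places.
\gamma(0) = 7.3913

For an MA(q) process X_t = eps_t + sum_i theta_i eps_{t-i} with
Var(eps_t) = sigma^2, the variance is
  gamma(0) = sigma^2 * (1 + sum_i theta_i^2).
  sum_i theta_i^2 = (-0.076)^2 + (-0.684)^2 + (0.068)^2 = 0.005776 + 0.467856 + 0.004624 = 0.478256.
  gamma(0) = 5 * (1 + 0.478256) = 5 * 1.478256 = 7.39128, which rounds to 7.3913.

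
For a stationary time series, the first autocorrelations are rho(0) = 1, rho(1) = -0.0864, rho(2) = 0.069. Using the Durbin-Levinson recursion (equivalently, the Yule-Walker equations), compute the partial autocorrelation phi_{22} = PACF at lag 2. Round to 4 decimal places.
\phi_{22} = 0.0620

The PACF at lag k is phi_{kk}, the last component of the solution
to the Yule-Walker system G_k phi = r_k where
  (G_k)_{ij} = rho(|i - j|), (r_k)_i = rho(i), i,j = 1..k.
Equivalently, Durbin-Levinson gives phi_{kk} iteratively:
  phi_{11} = rho(1)
  phi_{kk} = [rho(k) - sum_{j=1..k-1} phi_{k-1,j} rho(k-j)]
            / [1 - sum_{j=1..k-1} phi_{k-1,j} rho(j)],
  phi_{k,j} = phi_{k-1,j} - phi_{kk} phi_{k-1,k-j},  j = 1..k-1.
Step k = 1:
  phi_11 = rho(1) = -0.0864.
Step k = 2:
  phi_22 = [rho(2) - phi_11 rho(1)] / [1 - phi_11 rho(1)] = [0.069 - (-0.0864)(-0.0864)] / [1 - (-0.0864)(-0.0864)]
         = 0.06153504 / 0.99253504 = 0.062.
Therefore phi_{22} = 0.0620.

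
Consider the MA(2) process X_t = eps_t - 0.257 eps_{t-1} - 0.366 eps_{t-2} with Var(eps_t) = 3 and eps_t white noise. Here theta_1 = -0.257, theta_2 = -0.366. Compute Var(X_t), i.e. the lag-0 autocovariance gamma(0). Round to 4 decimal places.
\gamma(0) = 3.6000

For an MA(q) process X_t = eps_t + sum_i theta_i eps_{t-i} with
Var(eps_t) = sigma^2, the variance is
  gamma(0) = sigma^2 * (1 + sum_i theta_i^2).
  sum_i theta_i^2 = (-0.257)^2 + (-0.366)^2 = 0.066049 + 0.133956 = 0.200005.
  gamma(0) = 3 * (1 + 0.200005) = 3 * 1.200005 = 3.600015, which rounds to 3.6000.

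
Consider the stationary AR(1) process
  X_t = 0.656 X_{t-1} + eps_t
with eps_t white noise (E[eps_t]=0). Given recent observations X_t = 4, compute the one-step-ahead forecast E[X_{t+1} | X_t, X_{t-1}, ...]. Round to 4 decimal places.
E[X_{t+1} \mid \mathcal F_t] = 2.6240

For an AR(p) model X_t = c + sum_i phi_i X_{t-i} + eps_t, the
one-step-ahead conditional mean is
  E[X_{t+1} | X_t, ...] = c + sum_i phi_i X_{t+1-i}.
Substitute known values:
  E[X_{t+1} | ...] = (0.656) * (4)
                   = 2.6240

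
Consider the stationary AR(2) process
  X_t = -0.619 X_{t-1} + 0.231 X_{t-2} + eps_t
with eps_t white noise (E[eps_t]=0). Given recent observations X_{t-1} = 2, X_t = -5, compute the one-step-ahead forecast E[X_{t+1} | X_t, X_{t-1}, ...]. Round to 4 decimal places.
E[X_{t+1} \mid \mathcal F_t] = 3.5570

For an AR(p) model X_t = c + sum_i phi_i X_{t-i} + eps_t, the
one-step-ahead conditional mean is
  E[X_{t+1} | X_t, ...] = c + sum_i phi_i X_{t+1-i}.
Substitute known values:
  E[X_{t+1} | ...] = (-0.619) * (-5) + (0.231) * (2)
                   = 3.5570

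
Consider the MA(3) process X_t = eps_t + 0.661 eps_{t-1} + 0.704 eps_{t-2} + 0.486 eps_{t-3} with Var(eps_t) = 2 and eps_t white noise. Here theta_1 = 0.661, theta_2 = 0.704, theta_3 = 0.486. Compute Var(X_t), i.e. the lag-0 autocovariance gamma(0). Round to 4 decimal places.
\gamma(0) = 4.3375

For an MA(q) process X_t = eps_t + sum_i theta_i eps_{t-i} with
Var(eps_t) = sigma^2, the variance is
  gamma(0) = sigma^2 * (1 + sum_i theta_i^2).
  sum_i theta_i^2 = (0.661)^2 + (0.704)^2 + (0.486)^2 = 0.436921 + 0.495616 + 0.236196 = 1.168733.
  gamma(0) = 2 * (1 + 1.168733) = 2 * 2.168733 = 4.337466, which rounds to 4.3375.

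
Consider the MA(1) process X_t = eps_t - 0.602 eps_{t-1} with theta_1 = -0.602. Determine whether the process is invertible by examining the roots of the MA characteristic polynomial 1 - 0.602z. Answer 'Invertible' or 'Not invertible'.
\text{Invertible}

The MA(q) characteristic polynomial is P(z) = 1 - 0.602z.
Invertibility requires all roots to lie outside the unit circle, i.e. |z| > 1 for every root.
This is linear in z: 1 + (-0.602) z = 0  =>  z = -1/(-0.602) = 1.66113,  |z| = 1.66113.
Moduli of all roots: 1.6611.
All moduli strictly greater than 1? Yes.
Verdict: Invertible.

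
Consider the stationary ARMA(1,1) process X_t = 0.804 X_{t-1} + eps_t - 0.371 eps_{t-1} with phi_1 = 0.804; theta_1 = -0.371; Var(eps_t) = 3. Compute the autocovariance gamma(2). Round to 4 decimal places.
\gamma(2) = 2.0727

Multiply the model equation by X_{t-k} and take expectations. With theta_0 = psi_0 = 1 and psi_j the MA(infinity) weights, this gives
  gamma(k) - sum_i phi_i gamma(k-i) = c_k,
  c_k = sigma^2 * sum_{j=k..q} theta_j psi_{j-k}   (c_k = 0 for k > q),
using gamma(-m) = gamma(m).
psi-weights needed (psi_j = theta_j + sum_i phi_i psi_{j-i}):
  psi_1 = theta_1 + phi_1 = -0.371 + (0.804) = 0.433
Right-hand sides:
  c_0 = sigma^2 (1 + theta_1 psi_1) = 3 * (1 + (-0.371)(0.433)) = 3 * 0.839357 = 2.518071
  c_1 = sigma^2 theta_1 = 3 * (-0.371) = -1.113
  c_2 = 0
Equations for k = 0 and k = 1 (AR order 1):
  gamma(0) = phi_1 gamma(1) + c_0
  gamma(1) = phi_1 gamma(0) + c_1
Substituting the second into the first: gamma(0) (1 - phi_1^2) = c_0 + phi_1 c_1, so
  gamma(0) = (c_0 + phi_1 c_1) / (1 - phi_1^2) = (2.518071 + (0.804)(-1.113)) / (1 - (0.804)^2) = 1.623219 / 0.353584 = 4.590759.
  gamma(1) = phi_1 gamma(0) + c_1 = (0.804)(4.590759) + (-1.113) = 2.57797.
For k = 2 (> q): gamma(2) = phi_1 gamma(1) = (0.804)(2.57797) = 2.072688.
Therefore gamma(2) = 2.0727 (to 4 decimal places).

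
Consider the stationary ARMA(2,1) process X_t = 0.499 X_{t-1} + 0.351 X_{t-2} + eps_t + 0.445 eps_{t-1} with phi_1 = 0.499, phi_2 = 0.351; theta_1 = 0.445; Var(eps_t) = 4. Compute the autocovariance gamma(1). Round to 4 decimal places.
\gamma(1) = 18.8925

Multiply the model equation by X_{t-k} and take expectations. With theta_0 = psi_0 = 1 and psi_j the MA(infinity) weights, this gives
  gamma(k) - sum_i phi_i gamma(k-i) = c_k,
  c_k = sigma^2 * sum_{j=k..q} theta_j psi_{j-k}   (c_k = 0 for k > q),
using gamma(-m) = gamma(m).
psi-weights needed (psi_j = theta_j + sum_i phi_i psi_{j-i}):
  psi_1 = theta_1 + phi_1 = 0.445 + (0.499) = 0.944
Right-hand sides:
  c_0 = sigma^2 (1 + theta_1 psi_1) = 4 * (1 + (0.445)(0.944)) = 4 * 1.42008 = 5.68032
  c_1 = sigma^2 theta_1 = 4 * (0.445) = 1.78
  c_2 = 0
Equations for k = 0, 1, 2 (AR order 2, c_2 = 0):
  (E0) gamma(0) = phi_1 gamma(1) + phi_2 gamma(2) + c_0
  (E1) gamma(1) = phi_1 gamma(0) + phi_2 gamma(1) + c_1
  (E2) gamma(2) = phi_1 gamma(1) + phi_2 gamma(0)
From (E1): gamma(1) = A gamma(0) + B with
  A = phi_1 / (1 - phi_2) = 0.499 / 0.649 = 0.768875,   B = c_1 / (1 - phi_2) = 1.78 / 0.649 = 2.742681.
Insert (E2) into (E0): gamma(0) (1 - phi_2^2) = phi_1 (1 + phi_2) gamma(1) + c_0.
  phi_1 (1 + phi_2) = (0.499)(1.351) = 0.674149,   1 - phi_2^2 = 0.876799.
Replace gamma(1) by A gamma(0) + B and collect gamma(0):
  gamma(0) [0.876799 - (0.674149)(0.768875)] = (0.674149)(2.742681) + 5.68032
  gamma(0) * 0.358463 = 7.529296
  gamma(0) = 7.529296 / 0.358463 = 21.004413.
  gamma(1) = A gamma(0) + B = (0.768875)(21.004413) + (2.742681) = 18.892453.
Therefore gamma(1) = 18.8925 (to 4 decimal places).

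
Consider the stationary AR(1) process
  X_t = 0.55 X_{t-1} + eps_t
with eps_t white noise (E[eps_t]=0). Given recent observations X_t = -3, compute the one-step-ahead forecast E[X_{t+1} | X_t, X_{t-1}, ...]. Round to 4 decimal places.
E[X_{t+1} \mid \mathcal F_t] = -1.6500

For an AR(p) model X_t = c + sum_i phi_i X_{t-i} + eps_t, the
one-step-ahead conditional mean is
  E[X_{t+1} | X_t, ...] = c + sum_i phi_i X_{t+1-i}.
Substitute known values:
  E[X_{t+1} | ...] = (0.55) * (-3)
                   = -1.6500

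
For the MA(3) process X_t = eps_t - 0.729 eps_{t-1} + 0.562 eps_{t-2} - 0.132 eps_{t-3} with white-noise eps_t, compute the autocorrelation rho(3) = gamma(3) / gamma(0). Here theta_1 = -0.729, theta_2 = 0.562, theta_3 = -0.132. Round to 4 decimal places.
\rho(3) = -0.0708

For an MA(q) process with theta_0 = 1, the autocovariance is
  gamma(k) = sigma^2 * sum_{i=0..q-k} theta_i * theta_{i+k},
and rho(k) = gamma(k) / gamma(0). Sigma^2 cancels.
  numerator   = (1)*(-0.132) = -0.132.
  denominator = (1)^2 + (-0.729)^2 + (0.562)^2 + (-0.132)^2 = 1.864709.
  rho(3) = -0.132 / 1.864709 = -0.0708.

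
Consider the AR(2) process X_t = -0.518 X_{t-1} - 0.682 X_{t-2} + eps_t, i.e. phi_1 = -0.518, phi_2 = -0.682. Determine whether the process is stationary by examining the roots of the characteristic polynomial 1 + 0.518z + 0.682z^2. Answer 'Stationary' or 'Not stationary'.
\text{Stationary}

The AR(p) characteristic polynomial is P(z) = 1 + 0.518z + 0.682z^2.
Stationarity requires all roots to lie outside the unit circle, i.e. |z| > 1 for every root.
Set 1 + (0.518) z + (0.682) z^2 = 0, i.e. a z^2 + b z + c = 0 with a = 0.682, b = 0.518, c = 1.
Discriminant D = b^2 - 4ac = (0.518)^2 - 4*(0.682)*1 = 0.268324 - (2.728) = -2.459676.
D < 0, so the roots are the complex-conjugate pair z = (-b +/- i sqrt(-D)) / (2a) = -0.3798 +/- 1.1498i.
For a conjugate pair |z|^2 = z * conj(z) = (product of roots) = c/a = 1/(0.682) = 1.466276, so |z| = sqrt(1.466276) = 1.2109 for both roots.
Moduli of all roots: 1.2109, 1.2109.
All moduli strictly greater than 1? Yes.
Verdict: Stationary.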